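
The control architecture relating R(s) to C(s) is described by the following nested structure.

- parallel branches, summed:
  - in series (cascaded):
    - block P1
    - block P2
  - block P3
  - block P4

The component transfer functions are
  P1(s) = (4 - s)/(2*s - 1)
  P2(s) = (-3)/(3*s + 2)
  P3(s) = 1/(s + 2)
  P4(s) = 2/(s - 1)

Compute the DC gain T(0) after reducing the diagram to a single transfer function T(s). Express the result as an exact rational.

The answer is 9/2.

Reasoning:
Step 1. reduce the series chain P1, P2 = (3*s - 12)/(6*s^2 + s - 2)
Step 2. combine (P1*P2), P3, P4 in parallel = (21*s^3 + 12*s^2 - 21*s + 18)/(6*s^4 + 7*s^3 - 13*s^2 - 4*s + 4)
Evaluating the step-2 result (the overall T(s)) at s = 0 gives T(0) = 18/4 = 9/2.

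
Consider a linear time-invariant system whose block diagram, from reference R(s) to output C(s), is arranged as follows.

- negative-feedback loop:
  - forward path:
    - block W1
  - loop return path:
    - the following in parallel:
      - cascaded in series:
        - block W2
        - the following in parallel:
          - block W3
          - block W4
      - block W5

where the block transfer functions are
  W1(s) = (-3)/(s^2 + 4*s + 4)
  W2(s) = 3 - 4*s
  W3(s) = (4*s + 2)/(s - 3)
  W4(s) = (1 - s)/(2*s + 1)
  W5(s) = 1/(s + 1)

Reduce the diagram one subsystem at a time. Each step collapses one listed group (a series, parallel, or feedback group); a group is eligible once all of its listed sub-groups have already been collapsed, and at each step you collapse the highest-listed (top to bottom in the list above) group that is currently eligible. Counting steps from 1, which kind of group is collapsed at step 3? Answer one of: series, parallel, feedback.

(1) combine W3, W4 in parallel
(2) reduce the series chain W2, (W3+W4)
(3) reduce the parallel group (W2*(W3+W4)), W5
(4) feedback reduction of W1, ((W2*(W3+W4))+W5)
At step 3 the group reduced is parallel.

Final answer: parallel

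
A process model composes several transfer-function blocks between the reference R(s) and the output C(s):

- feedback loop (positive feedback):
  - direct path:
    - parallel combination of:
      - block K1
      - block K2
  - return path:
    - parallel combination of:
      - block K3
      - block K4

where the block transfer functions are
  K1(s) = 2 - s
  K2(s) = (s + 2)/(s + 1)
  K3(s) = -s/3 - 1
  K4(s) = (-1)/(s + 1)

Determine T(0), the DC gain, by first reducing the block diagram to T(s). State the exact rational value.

Reducing step by step:

Step 1 - parallel reduction of K1, K2; result (-s^2 + 2*s + 4)/(s + 1)
Step 2 - combine K3, K4 in parallel; result (-s^2 - 4*s - 6)/(3*s + 3)
Step 3 - close the feedback loop around (K1+K2), (K3+K4); result (3*s^3 - 3*s^2 - 18*s - 12)/(s^4 + 2*s^3 - 9*s^2 - 34*s - 27)
That last expression is T(s); at s = 0 only the constant terms survive, so T(0) = -12/(-27) = 4/9.

Answer: 4/9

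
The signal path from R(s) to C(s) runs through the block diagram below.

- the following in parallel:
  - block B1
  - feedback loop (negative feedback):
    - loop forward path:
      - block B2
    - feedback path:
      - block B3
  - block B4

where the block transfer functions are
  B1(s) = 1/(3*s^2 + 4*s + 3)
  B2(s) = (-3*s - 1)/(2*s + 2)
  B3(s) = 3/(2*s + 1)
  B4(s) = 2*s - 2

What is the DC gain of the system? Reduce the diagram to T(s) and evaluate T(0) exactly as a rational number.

(1) close the feedback loop around B2, B3 -> (-6*s^2 - 5*s - 1)/(4*s^2 - 3*s - 1)
(2) sum the parallel branches B1, [B2/(1+B2*B3)], B4 -> (24*s^5 - 28*s^4 - 59*s^3 - 57*s^2 - 2*s + 2)/(12*s^4 + 7*s^3 - 3*s^2 - 13*s - 3)
The step-2 result is T(s). Setting s = 0: T(0) = 2/(-3) = -2/3.

Answer: -2/3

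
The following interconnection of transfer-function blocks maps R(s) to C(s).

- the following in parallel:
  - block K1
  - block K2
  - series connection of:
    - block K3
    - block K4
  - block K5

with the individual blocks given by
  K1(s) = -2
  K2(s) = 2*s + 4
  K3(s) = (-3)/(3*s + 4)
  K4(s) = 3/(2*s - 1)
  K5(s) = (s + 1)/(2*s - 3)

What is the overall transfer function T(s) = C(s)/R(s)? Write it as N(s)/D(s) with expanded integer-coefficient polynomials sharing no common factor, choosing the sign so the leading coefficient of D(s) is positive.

Step 1. reduce the series chain K3, K4 = (-9)/(6*s^2 + 5*s - 4)
Step 2. sum the parallel branches K1, K2, (K3*K4), K5, which is the overall transfer function T(s) = C(s)/R(s) in lowest terms

Answer: (24*s^4 + 14*s^3 - 51*s^2 - 39*s + 47)/(12*s^3 - 8*s^2 - 23*s + 12)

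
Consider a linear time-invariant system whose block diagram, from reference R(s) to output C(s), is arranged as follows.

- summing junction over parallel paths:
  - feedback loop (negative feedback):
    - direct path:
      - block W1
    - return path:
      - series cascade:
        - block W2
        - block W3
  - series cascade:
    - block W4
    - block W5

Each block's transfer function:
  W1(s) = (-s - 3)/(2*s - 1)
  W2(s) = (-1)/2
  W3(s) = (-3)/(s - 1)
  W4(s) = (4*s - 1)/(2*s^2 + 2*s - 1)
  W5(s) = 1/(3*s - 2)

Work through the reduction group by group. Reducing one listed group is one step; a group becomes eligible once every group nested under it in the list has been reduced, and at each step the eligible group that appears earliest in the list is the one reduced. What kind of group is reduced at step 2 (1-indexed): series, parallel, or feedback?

Answer: feedback

Working:
Step 1 - reduce the series chain W2, W3
Step 2 - feedback reduction of W1, (W2*W3)
Step 3 - cascade W4, W5
Step 4 - reduce the parallel group [W1/(1+W1*(W2*W3))], (W4*W5)
Step 2 collapses a feedback group.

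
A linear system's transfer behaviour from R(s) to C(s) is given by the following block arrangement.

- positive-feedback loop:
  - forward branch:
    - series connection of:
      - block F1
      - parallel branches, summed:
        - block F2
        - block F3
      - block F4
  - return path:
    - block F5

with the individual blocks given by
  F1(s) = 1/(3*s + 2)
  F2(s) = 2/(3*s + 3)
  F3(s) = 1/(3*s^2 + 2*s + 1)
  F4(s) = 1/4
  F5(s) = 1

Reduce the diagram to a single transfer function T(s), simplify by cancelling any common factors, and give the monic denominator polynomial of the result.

[1] parallel reduction of F2, F3: (6*s^2 + 7*s + 5)/(9*s^3 + 15*s^2 + 9*s + 3)
[2] multiply F1, (F2+F3), F4 (series): (6*s^2 + 7*s + 5)/(108*s^4 + 252*s^3 + 228*s^2 + 108*s + 24)
[3] reduce the feedback loop with forward (F1*(F2+F3)*F4) and return F5: (6*s^2 + 7*s + 5)/(108*s^4 + 252*s^3 + 222*s^2 + 101*s + 19)
That last expression is T(s), already simplified. Scaling its denominator by 1/108 (the reciprocal of the leading coefficient) yields the monic denominator.

Answer: s^4 + 7*s^3/3 + 37*s^2/18 + 101*s/108 + 19/108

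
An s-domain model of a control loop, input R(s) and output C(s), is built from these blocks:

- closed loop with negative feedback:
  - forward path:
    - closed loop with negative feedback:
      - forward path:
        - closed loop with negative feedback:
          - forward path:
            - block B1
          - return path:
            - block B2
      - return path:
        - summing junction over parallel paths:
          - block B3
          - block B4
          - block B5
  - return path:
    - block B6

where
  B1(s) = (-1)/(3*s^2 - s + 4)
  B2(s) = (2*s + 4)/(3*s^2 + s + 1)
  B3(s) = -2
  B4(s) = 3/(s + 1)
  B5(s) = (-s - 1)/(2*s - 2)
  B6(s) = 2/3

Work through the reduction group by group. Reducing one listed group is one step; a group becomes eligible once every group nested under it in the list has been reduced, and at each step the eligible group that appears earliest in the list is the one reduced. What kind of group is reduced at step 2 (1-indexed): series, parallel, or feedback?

Step 1. apply the feedback formula to B1, B2
Step 2. combine B3, B4, B5 in parallel
Step 3. collapse the loop ([B1/(1+B1*B2)] forward, (B3+B4+B5) return)
Step 4. close the feedback loop around [[B1/(1+B1*B2)]/(1+[B1/(1+B1*B2)]*(B3+B4+B5))], B6
At step 2 the group reduced is parallel.

Hence the answer: parallel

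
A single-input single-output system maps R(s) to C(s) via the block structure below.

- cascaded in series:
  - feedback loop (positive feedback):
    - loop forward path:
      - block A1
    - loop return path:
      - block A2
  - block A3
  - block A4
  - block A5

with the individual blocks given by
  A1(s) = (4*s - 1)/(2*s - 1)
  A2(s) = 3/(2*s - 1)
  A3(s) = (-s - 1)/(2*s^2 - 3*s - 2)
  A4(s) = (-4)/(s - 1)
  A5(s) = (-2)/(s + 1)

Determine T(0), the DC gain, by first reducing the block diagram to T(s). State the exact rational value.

Step 1: close the feedback loop around A1, A2; result (8*s^2 - 6*s + 1)/(4*s^2 - 16*s + 4)
Step 2: reduce the series chain [A1/(1-A1*A2)], A3, A4, A5; result (-16*s^2 + 12*s - 2)/(2*s^5 - 13*s^4 + 23*s^3 - 7*s^2 - 7*s + 2)
That last expression is T(s); at s = 0 only the constant terms survive, so T(0) = -2/2 = -1.

Answer: -1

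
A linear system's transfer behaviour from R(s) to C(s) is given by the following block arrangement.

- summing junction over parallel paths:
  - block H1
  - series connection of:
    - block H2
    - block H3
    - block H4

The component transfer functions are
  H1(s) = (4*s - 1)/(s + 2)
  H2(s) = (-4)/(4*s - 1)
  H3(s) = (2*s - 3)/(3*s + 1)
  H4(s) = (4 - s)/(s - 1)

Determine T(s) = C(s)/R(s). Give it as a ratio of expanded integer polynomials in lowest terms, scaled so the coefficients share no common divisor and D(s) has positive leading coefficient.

(1) reduce the series chain H2, H3, H4, giving (8*s^2 - 44*s + 48)/(12*s^3 - 11*s^2 - 2*s + 1)
(2) reduce the parallel group H1, (H2*H3*H4); the result is T(s) itself (integer coefficients, no common factor, positive leading denominator coefficient)

Final answer: (48*s^4 - 48*s^3 - 25*s^2 - 34*s + 95)/(12*s^4 + 13*s^3 - 24*s^2 - 3*s + 2)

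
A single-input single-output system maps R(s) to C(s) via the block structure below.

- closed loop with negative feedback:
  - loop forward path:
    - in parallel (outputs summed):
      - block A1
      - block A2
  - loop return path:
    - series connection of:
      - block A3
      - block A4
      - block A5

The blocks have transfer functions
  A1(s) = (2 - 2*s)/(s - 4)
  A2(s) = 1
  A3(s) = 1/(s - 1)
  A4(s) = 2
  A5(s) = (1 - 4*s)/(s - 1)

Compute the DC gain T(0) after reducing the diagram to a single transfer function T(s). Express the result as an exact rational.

First reduce the diagram to T(s).

Step 1: sum the parallel branches A1, A2 gives (-s - 2)/(s - 4)
Step 2: combine A3, A4, A5 in series gives (2 - 8*s)/(s^2 - 2*s + 1)
Step 3: reduce the feedback loop with forward (A1+A2) and return (A3*A4*A5) gives (-s^3 + 3*s - 2)/(s^3 + 2*s^2 + 23*s - 8)
DC gain: substitute s = 0 into T(s) from step 3: T(0) = -2/(-8) = 1/4.

Answer: 1/4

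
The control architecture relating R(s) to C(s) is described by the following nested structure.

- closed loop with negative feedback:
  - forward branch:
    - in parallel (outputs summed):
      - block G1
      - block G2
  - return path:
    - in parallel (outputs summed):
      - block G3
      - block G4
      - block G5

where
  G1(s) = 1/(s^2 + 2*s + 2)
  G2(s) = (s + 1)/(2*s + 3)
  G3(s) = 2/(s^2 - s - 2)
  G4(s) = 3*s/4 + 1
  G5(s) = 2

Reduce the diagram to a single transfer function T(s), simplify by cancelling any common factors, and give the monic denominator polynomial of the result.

The answer is s^6 + 26*s^5/3 + 47*s^4/3 - 5*s^3/3 - 61*s^2 - 290*s/3 - 128/3.

Reasoning:
(1) reduce the parallel group G1, G2, giving (s^3 + 3*s^2 + 6*s + 5)/(2*s^3 + 7*s^2 + 10*s + 6)
(2) parallel reduction of G3, G4, G5, giving (3*s^3 + 9*s^2 - 18*s - 16)/(4*s^2 - 4*s - 8)
(3) close the feedback loop around (G1+G2), (G3+G4+G5), giving (4*s^5 + 8*s^4 + 4*s^3 - 28*s^2 - 68*s - 40)/(3*s^6 + 26*s^5 + 47*s^4 - 5*s^3 - 183*s^2 - 290*s - 128)
No further cancellation is possible in the step-3 result, so that is T(s). Its denominator becomes monic after dividing by the leading coefficient 3.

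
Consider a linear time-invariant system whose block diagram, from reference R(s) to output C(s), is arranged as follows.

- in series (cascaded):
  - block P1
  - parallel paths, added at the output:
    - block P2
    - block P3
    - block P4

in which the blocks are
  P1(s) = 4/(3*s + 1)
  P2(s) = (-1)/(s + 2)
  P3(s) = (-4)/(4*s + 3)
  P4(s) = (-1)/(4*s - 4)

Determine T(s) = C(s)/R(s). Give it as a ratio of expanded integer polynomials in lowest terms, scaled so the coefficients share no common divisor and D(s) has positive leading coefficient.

Answer: (-36*s^2 - 23*s + 38)/(12*s^4 + 25*s^3 - 8*s^2 - 23*s - 6)

Working:
1. add P2, P3, P4 (parallel) gives (-36*s^2 - 23*s + 38)/(16*s^3 + 28*s^2 - 20*s - 24)
2. series reduction of P1, (P2+P3+P4): this yields T(s), and no further normalization is needed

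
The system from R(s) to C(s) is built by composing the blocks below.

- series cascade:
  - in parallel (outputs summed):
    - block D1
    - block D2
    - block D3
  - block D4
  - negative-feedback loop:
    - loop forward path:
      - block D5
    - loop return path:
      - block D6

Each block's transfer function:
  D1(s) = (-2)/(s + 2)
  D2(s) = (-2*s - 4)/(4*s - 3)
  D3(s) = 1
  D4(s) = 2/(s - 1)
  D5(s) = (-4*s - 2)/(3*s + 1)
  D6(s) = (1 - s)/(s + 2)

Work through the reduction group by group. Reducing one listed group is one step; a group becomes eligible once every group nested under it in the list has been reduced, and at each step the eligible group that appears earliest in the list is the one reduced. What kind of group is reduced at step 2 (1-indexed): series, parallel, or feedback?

Answer: feedback

Working:
Step 1. sum the parallel branches D1, D2, D3
Step 2. apply the feedback formula to D5, D6
Step 3. cascade (D1+D2+D3), D4, [D5/(1+D5*D6)]
Step 2 collapses a feedback group.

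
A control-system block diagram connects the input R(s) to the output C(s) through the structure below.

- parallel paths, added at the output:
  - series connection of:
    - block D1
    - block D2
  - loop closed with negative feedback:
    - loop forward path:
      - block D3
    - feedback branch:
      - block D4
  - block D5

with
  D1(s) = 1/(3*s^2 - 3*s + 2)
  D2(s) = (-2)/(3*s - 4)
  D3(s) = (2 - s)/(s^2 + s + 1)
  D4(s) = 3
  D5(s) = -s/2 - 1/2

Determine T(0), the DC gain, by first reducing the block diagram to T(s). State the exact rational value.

The answer is 1/28.

Reasoning:
Step 1: series reduction of D1, D2 = (-2)/(9*s^3 - 21*s^2 + 18*s - 8)
Step 2: collapse the loop (D3 forward, D4 return) = (2 - s)/(s^2 - 2*s + 7)
Step 3: reduce the parallel group (D1*D2), [D3/(1+D3*D4)], D5 = (-9*s^6 + 30*s^5 - 102*s^4 + 146*s^3 - 75*s^2 + 10*s - 4)/(18*s^5 - 78*s^4 + 246*s^3 - 382*s^2 + 284*s - 112)
That last expression is T(s); at s = 0 only the constant terms survive, so T(0) = -4/(-112) = 1/28.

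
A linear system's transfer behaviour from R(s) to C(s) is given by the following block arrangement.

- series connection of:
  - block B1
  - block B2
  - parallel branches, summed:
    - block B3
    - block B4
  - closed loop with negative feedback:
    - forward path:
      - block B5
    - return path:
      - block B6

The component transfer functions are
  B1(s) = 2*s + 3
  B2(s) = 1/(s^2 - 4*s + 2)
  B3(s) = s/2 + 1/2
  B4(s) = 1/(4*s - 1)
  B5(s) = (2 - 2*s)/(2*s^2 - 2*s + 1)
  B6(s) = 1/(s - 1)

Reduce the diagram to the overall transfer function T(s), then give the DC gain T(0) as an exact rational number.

The answer is 3/2.

Reasoning:
Step 1 - sum the parallel branches B3, B4 -> (4*s^2 + 3*s + 1)/(8*s - 2)
Step 2 - feedback reduction of B5, B6 -> (2 - 2*s)/(2*s^2 - 2*s - 1)
Step 3 - cascade B1, B2, (B3+B4), [B5/(1+B5*B6)] -> (-8*s^4 - 10*s^3 + 7*s^2 + 8*s + 3)/(8*s^5 - 42*s^4 + 54*s^3 - 11*s^2 - 8*s + 2)
DC gain: substitute s = 0 into T(s) from step 3: T(0) = 3/2.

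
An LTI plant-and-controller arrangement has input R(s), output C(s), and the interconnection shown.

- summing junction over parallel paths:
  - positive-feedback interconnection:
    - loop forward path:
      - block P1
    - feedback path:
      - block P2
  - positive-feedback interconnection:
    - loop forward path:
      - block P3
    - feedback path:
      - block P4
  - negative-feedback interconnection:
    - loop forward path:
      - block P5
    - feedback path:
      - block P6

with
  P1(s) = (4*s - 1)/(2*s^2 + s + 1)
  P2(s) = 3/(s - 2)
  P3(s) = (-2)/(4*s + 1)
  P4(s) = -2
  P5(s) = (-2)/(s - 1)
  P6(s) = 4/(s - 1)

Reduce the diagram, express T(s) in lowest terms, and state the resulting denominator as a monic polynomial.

Step 1 - feedback reduction of P1, P2, giving (4*s^2 - 9*s + 2)/(2*s^3 - 3*s^2 - 13*s + 1)
Step 2 - collapse the loop (P3 forward, P4 return), giving (-2)/(4*s - 3)
Step 3 - close the feedback loop around P5, P6, giving (2 - 2*s)/(s^2 - 2*s - 7)
Step 4 - add [P1/(1-P1*P2)], [P3/(1-P3*P4)], [P5/(1+P5*P6)] (parallel), giving (-4*s^5 - 14*s^4 + 111*s^3 - 8*s^2 - 319*s + 50)/(8*s^6 - 34*s^5 - 63*s^4 + 255*s^3 + 212*s^2 - 295*s + 21)
T(s) is the step-4 result (common factors already cancelled). Leading coefficient of the denominator: 8. Divide through by 8 for the monic polynomial.

Therefore the answer is s^6 - 17*s^5/4 - 63*s^4/8 + 255*s^3/8 + 53*s^2/2 - 295*s/8 + 21/8.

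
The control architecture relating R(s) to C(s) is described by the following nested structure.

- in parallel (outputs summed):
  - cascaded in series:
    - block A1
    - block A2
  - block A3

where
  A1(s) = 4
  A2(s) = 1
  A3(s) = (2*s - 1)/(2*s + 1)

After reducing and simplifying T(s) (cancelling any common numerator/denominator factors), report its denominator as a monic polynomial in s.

Answer: s + 1/2

Working:
Step 1. multiply A1, A2 (series), giving 4
Step 2. parallel reduction of (A1*A2), A3, giving (10*s + 3)/(2*s + 1)
That last expression is T(s), already simplified. Scaling its denominator by 1/2 (the reciprocal of the leading coefficient) yields the monic denominator.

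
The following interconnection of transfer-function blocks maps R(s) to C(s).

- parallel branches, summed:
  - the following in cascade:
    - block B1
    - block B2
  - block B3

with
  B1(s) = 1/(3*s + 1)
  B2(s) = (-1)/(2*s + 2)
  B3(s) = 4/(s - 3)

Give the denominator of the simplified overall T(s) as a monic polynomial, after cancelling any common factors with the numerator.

1. combine B1, B2 in series; result (-1)/(6*s^2 + 8*s + 2)
2. sum the parallel branches (B1*B2), B3; result (24*s^2 + 31*s + 11)/(6*s^3 - 10*s^2 - 22*s - 6)
The result of step 2 is T(s) in lowest terms. Its denominator has leading coefficient 6; dividing the denominator through by 6 makes it monic.

Therefore the answer is s^3 - 5*s^2/3 - 11*s/3 - 1.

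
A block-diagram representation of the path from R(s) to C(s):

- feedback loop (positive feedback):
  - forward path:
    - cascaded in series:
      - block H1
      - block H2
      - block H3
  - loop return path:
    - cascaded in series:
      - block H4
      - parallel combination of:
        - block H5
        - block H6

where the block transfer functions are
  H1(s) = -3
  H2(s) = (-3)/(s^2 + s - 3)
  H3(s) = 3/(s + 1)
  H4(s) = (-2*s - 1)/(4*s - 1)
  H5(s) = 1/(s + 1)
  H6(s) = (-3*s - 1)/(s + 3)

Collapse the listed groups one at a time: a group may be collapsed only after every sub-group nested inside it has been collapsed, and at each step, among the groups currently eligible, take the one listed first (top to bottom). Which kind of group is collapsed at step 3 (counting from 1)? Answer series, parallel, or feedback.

[1] combine H1, H2, H3 in series
[2] combine H5, H6 in parallel
[3] reduce the series chain H4, (H5+H6)
[4] close the feedback loop around (H1*H2*H3), (H4*(H5+H6))
Step 3 collapses a series group.

Hence the answer: series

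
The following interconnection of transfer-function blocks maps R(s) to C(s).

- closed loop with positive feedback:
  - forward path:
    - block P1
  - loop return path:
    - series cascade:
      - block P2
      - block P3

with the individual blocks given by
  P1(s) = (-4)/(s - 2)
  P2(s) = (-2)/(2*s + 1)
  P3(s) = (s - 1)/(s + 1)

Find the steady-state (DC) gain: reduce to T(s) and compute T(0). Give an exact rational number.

Reducing step by step:

[1] series reduction of P2, P3, giving (2 - 2*s)/(2*s^2 + 3*s + 1)
[2] reduce the feedback loop with forward P1 and return (P2*P3), giving (-8*s^2 - 12*s - 4)/(2*s^3 - s^2 - 13*s + 6)
The step-2 result is T(s). Setting s = 0: T(0) = -4/6 = -2/3.

Answer: -2/3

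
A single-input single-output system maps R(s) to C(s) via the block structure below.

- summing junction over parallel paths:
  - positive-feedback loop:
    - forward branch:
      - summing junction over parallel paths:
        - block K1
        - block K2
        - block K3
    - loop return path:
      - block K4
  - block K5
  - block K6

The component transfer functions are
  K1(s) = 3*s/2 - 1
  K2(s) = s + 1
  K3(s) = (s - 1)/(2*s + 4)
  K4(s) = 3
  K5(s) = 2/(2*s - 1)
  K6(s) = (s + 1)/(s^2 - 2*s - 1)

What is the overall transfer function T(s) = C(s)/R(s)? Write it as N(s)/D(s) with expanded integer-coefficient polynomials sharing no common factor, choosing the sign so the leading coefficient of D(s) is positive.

(1) reduce the parallel group K1, K2, K3 gives (5*s^2 + 11*s - 1)/(2*s + 4)
(2) close the feedback loop around (K1+K2+K3), K4 gives (-5*s^2 - 11*s + 1)/(15*s^2 + 31*s - 7)
(3) sum the parallel branches [(K1+K2+K3)/(1-(K1+K2+K3)*K4)], K5, K6, giving the overall T(s)

Answer: (-10*s^5 + 63*s^4 + 136*s^3 - 176*s^2 - 83*s + 22)/(30*s^5 - 13*s^4 - 169*s^3 + 50*s^2 + 31*s - 7)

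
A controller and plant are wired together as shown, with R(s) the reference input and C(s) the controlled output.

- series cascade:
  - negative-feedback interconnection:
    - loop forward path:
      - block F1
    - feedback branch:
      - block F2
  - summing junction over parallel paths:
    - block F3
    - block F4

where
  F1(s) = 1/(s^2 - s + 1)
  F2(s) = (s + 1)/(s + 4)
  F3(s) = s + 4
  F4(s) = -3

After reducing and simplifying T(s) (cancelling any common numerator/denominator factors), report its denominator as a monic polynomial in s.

The answer is s^3 + 3*s^2 - 2*s + 5.

Reasoning:
Step 1: close the feedback loop around F1, F2; result (s + 4)/(s^3 + 3*s^2 - 2*s + 5)
Step 2: sum the parallel branches F3, F4; result s + 1
Step 3: reduce the series chain [F1/(1+F1*F2)], (F3+F4); result (s^2 + 5*s + 4)/(s^3 + 3*s^2 - 2*s + 5)
No further cancellation is possible in the step-3 result, so that is T(s). Its denominator is already monic.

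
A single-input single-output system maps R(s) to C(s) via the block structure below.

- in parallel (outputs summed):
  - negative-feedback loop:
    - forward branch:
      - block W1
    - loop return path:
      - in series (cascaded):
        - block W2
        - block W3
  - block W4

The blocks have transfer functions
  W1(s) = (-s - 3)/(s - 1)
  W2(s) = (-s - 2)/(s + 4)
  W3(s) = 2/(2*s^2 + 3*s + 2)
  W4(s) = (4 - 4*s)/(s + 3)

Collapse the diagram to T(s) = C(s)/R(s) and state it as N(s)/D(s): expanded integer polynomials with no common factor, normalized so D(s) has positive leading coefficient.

Answer: (-10*s^5 - 51*s^4 - 82*s^3 - 187*s^2 - 174*s - 56)/(2*s^5 + 15*s^4 + 32*s^3 + 19*s^2 + 16*s + 12)

Working:
Step 1 - combine W2, W3 in series = (-2*s - 4)/(2*s^3 + 11*s^2 + 14*s + 8)
Step 2 - close the feedback loop around W1, (W2*W3) = (-2*s^4 - 17*s^3 - 47*s^2 - 50*s - 24)/(2*s^4 + 9*s^3 + 5*s^2 + 4*s + 4)
Step 3 - add [W1/(1+W1*(W2*W3))], W4 (parallel); the result is T(s) itself (integer coefficients, no common factor, positive leading denominator coefficient)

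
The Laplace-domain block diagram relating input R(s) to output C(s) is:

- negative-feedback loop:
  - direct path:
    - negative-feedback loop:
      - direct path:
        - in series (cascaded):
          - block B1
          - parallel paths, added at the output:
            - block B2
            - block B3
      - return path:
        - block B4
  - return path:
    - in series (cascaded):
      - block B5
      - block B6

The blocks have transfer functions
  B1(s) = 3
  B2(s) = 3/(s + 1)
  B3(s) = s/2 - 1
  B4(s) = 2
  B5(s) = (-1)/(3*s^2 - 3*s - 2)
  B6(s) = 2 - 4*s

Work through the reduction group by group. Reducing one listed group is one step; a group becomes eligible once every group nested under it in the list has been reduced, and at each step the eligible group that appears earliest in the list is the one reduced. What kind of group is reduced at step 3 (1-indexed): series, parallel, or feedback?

Step 1. parallel reduction of B2, B3
Step 2. reduce the series chain B1, (B2+B3)
Step 3. apply the feedback formula to (B1*(B2+B3)), B4
Step 4. cascade B5, B6
Step 5. feedback reduction of [(B1*(B2+B3))/(1+(B1*(B2+B3))*B4)], (B5*B6)
At step 3 the group reduced is feedback.

Therefore the answer is feedback.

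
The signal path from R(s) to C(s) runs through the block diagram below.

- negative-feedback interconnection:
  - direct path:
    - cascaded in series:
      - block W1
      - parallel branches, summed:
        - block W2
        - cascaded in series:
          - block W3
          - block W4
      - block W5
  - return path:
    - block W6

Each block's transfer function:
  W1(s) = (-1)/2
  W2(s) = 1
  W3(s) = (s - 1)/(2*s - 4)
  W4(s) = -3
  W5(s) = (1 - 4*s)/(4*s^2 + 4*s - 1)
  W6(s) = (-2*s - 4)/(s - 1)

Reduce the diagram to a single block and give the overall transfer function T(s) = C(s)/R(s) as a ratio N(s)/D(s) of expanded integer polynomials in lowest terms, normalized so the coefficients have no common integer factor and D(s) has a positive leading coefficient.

Reducing step by step:

Step 1. multiply W3, W4 (series), giving (3 - 3*s)/(2*s - 4)
Step 2. reduce the parallel group W2, (W3*W4), giving (-s - 1)/(2*s - 4)
Step 3. multiply W1, (W2+(W3*W4)), W5 (series), giving (-4*s^2 - 3*s + 1)/(16*s^3 - 16*s^2 - 36*s + 8)
Step 4. feedback reduction of (W1*(W2+(W3*W4))*W5), W6, which is the overall transfer function T(s) = C(s)/R(s) in lowest terms

Answer: (-4*s^3 + s^2 + 4*s - 1)/(16*s^4 - 24*s^3 + 2*s^2 + 54*s - 12)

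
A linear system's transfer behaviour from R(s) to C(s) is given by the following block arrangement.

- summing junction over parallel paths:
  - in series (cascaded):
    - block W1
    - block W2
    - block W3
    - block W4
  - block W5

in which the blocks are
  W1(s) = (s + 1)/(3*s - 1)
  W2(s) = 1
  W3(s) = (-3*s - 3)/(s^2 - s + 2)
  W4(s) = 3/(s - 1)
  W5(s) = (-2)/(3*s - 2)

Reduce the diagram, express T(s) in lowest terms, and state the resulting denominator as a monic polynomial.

First reduce the diagram to T(s).

(1) multiply W1, W2, W3, W4 (series) gives (-9*s^2 - 18*s - 9)/(3*s^4 - 7*s^3 + 11*s^2 - 9*s + 2)
(2) reduce the parallel group (W1*W2*W3*W4), W5 gives (-6*s^4 - 13*s^3 - 58*s^2 + 27*s + 14)/(9*s^5 - 27*s^4 + 47*s^3 - 49*s^2 + 24*s - 4)
That last expression is T(s), already simplified. Scaling its denominator by 1/9 (the reciprocal of the leading coefficient) yields the monic denominator.

Answer: s^5 - 3*s^4 + 47*s^3/9 - 49*s^2/9 + 8*s/3 - 4/9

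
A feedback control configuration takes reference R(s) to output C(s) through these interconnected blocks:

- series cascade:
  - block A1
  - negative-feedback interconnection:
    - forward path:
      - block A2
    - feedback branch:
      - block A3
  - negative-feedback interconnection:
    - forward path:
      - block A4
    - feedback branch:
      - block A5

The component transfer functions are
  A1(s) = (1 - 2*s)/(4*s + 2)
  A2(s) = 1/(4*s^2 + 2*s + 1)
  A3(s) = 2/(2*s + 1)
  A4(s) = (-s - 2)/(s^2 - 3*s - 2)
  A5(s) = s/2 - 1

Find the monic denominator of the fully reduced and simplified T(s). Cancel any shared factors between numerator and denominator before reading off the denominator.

Step 1: feedback reduction of A2, A3 = (2*s + 1)/(8*s^3 + 8*s^2 + 4*s + 3)
Step 2: feedback reduction of A4, A5 = (-2*s - 4)/(s^2 - 6*s)
Step 3: cascade A1, [A2/(1+A2*A3)], [A4/(1+A4*A5)] = (2*s^2 + 3*s - 2)/(8*s^5 - 40*s^4 - 44*s^3 - 21*s^2 - 18*s)
The result of step 3 is T(s) in lowest terms. Its denominator has leading coefficient 8; dividing the denominator through by 8 makes it monic.

Hence the answer: s^5 - 5*s^4 - 11*s^3/2 - 21*s^2/8 - 9*s/4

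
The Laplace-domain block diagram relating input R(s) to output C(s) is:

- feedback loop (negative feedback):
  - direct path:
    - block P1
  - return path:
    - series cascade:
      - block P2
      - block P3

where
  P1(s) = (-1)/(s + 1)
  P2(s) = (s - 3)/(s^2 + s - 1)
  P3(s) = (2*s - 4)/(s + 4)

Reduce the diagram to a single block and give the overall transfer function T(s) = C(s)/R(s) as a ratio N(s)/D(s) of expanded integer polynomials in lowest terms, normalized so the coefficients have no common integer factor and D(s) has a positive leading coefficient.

1. cascade P2, P3: (2*s^2 - 10*s + 12)/(s^3 + 5*s^2 + 3*s - 4)
2. feedback reduction of P1, (P2*P3): this yields T(s), and no further normalization is needed

Hence the answer: (-s^3 - 5*s^2 - 3*s + 4)/(s^4 + 6*s^3 + 6*s^2 + 9*s - 16)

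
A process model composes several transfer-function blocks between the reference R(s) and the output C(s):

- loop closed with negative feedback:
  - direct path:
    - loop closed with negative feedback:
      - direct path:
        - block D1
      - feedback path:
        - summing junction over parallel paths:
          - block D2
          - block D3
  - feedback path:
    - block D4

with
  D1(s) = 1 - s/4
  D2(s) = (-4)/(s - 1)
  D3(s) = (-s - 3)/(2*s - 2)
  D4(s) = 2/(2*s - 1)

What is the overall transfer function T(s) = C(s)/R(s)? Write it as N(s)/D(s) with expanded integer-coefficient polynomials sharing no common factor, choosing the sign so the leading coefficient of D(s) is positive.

Answer: (-4*s^3 + 22*s^2 - 26*s + 8)/(2*s^3 + 25*s^2 - 99*s + 36)

Working:
Step 1 - sum the parallel branches D2, D3, giving (-s - 11)/(2*s - 2)
Step 2 - reduce the feedback loop with forward D1 and return (D2+D3), giving (-2*s^2 + 10*s - 8)/(s^2 + 15*s - 52)
Step 3 - close the feedback loop around [D1/(1+D1*(D2+D3))], D4 - this is the overall T(s), already in the required normalized form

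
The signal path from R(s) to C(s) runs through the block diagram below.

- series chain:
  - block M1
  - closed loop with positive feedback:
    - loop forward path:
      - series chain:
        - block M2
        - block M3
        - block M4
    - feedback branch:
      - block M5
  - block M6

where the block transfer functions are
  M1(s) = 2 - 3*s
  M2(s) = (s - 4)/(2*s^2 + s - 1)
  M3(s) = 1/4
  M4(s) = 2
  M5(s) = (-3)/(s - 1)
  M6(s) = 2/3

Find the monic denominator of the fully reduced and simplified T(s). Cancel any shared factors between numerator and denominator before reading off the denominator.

1. cascade M2, M3, M4; result (s - 4)/(4*s^2 + 2*s - 2)
2. feedback reduction of (M2*M3*M4), M5; result (s^2 - 5*s + 4)/(4*s^3 - 2*s^2 - s - 10)
3. reduce the series chain M1, [(M2*M3*M4)/(1-(M2*M3*M4)*M5)], M6; result (-6*s^3 + 34*s^2 - 44*s + 16)/(12*s^3 - 6*s^2 - 3*s - 30)
Step 3 gives the fully reduced T(s), with no common factor left to cancel. The denominator's leading coefficient is 12, so divide each of its coefficients by 12 to get the monic form.

Hence the answer: s^3 - s^2/2 - s/4 - 5/2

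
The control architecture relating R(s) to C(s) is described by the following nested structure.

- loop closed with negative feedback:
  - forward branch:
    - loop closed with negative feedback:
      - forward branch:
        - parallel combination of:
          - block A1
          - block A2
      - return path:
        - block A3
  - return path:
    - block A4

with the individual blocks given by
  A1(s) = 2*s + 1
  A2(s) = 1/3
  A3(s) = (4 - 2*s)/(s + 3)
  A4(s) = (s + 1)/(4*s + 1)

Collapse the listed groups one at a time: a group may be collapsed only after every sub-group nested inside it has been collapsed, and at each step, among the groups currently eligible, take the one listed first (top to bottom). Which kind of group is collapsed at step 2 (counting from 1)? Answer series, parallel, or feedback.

The answer is feedback.

Reasoning:
[1] combine A1, A2 in parallel
[2] reduce the feedback loop with forward (A1+A2) and return A3
[3] apply the feedback formula to [(A1+A2)/(1+(A1+A2)*A3)], A4
Step 2: feedback.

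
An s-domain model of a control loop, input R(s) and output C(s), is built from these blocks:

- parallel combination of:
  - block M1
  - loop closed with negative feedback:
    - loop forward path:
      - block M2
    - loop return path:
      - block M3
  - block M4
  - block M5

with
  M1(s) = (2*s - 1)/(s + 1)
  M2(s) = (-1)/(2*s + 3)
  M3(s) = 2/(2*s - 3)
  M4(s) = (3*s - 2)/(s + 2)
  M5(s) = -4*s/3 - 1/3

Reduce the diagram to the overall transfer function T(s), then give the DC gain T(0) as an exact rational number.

The answer is -86/33.

Reasoning:
(1) collapse the loop (M2 forward, M3 return), giving (3 - 2*s)/(4*s^2 - 11)
(2) parallel reduction of M1, [M2/(1+M2*M3)], M4, M5, giving (-16*s^5 + 8*s^4 + 42*s^3 - 87*s^2 + 4*s + 172)/(12*s^4 + 36*s^3 - 9*s^2 - 99*s - 66)
DC gain: substitute s = 0 into T(s) from step 2: T(0) = 172/(-66) = -86/33.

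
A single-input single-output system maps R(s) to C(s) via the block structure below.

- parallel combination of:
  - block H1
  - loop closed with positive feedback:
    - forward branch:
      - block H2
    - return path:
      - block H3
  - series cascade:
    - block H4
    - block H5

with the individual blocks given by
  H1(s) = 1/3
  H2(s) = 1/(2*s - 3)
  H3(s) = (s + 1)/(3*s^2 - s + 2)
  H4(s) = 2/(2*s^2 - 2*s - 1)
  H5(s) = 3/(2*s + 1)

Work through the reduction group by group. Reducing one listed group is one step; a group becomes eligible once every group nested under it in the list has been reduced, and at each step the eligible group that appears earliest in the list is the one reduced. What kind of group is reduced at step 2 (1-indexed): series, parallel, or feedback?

1. apply the feedback formula to H2, H3
2. cascade H4, H5
3. reduce the parallel group H1, [H2/(1-H2*H3)], (H4*H5)
At step 2 the group reduced is series.

Answer: series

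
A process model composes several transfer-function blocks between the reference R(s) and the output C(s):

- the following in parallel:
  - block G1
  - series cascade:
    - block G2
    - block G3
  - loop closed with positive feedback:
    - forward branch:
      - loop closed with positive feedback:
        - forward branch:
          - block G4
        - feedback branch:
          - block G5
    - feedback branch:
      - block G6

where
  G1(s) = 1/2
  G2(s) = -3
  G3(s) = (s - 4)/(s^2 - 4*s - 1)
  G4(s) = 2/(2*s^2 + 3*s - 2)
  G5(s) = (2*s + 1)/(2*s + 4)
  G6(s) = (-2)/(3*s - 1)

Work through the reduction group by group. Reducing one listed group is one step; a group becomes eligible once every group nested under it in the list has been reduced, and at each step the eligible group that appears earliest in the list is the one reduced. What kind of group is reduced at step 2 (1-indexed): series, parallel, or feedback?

Answer: feedback

Working:
Step 1. series reduction of G2, G3
Step 2. apply the feedback formula to G4, G5
Step 3. close the feedback loop around [G4/(1-G4*G5)], G6
Step 4. parallel reduction of G1, (G2*G3), [[G4/(1-G4*G5)]/(1-[G4/(1-G4*G5)]*G6)]
Step 2 collapses a feedback group.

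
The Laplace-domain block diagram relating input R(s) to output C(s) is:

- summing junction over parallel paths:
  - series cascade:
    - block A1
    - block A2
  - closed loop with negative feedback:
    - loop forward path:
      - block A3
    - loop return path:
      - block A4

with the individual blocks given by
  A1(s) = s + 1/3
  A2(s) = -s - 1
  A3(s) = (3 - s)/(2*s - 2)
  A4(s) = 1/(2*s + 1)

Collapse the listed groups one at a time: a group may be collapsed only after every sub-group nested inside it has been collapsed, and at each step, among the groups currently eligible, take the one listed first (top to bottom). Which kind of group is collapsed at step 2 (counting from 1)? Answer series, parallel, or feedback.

Step 1 - multiply A1, A2 (series)
Step 2 - collapse the loop (A3 forward, A4 return)
Step 3 - add (A1*A2), [A3/(1+A3*A4)] (parallel)
The group at step 2 is a feedback group.

Hence the answer: feedback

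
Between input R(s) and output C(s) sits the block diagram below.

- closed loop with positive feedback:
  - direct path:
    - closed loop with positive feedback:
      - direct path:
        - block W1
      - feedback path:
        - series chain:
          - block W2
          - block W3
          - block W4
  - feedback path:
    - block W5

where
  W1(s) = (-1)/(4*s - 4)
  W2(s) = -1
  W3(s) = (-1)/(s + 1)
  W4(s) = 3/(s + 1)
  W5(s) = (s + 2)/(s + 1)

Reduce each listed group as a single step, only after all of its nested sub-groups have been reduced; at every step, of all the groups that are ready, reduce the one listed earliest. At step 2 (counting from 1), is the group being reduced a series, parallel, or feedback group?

Answer: feedback

Working:
Step 1. cascade W2, W3, W4
Step 2. collapse the loop (W1 forward, (W2*W3*W4) return)
Step 3. close the feedback loop around [W1/(1-W1*(W2*W3*W4))], W5
So the answer for step 2 is feedback.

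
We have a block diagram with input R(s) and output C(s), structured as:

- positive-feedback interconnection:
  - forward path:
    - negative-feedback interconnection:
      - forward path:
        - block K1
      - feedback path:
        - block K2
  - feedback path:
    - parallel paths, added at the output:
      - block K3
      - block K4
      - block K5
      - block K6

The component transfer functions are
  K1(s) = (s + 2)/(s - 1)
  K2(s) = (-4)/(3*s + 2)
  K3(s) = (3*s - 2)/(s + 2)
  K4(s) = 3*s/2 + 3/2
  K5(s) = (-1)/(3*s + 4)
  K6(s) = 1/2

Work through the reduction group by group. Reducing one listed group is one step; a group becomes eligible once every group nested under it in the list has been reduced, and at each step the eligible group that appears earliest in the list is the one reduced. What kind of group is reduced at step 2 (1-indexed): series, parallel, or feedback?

The answer is parallel.

Reasoning:
[1] apply the feedback formula to K1, K2
[2] parallel reduction of K3, K4, K5, K6
[3] apply the feedback formula to [K1/(1+K1*K2)], (K3+K4+K5+K6)
At step 2 the group reduced is parallel.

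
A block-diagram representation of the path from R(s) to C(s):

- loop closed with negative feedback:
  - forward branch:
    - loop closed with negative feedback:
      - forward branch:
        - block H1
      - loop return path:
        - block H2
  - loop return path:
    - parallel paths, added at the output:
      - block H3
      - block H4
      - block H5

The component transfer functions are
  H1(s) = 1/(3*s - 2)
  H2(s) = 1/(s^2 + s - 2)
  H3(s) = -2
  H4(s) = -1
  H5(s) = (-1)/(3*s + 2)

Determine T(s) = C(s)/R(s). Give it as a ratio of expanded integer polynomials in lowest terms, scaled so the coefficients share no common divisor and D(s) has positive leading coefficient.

[1] collapse the loop (H1 forward, H2 return), giving (s^2 + s - 2)/(3*s^3 + s^2 - 8*s + 5)
[2] combine H3, H4, H5 in parallel, giving (-9*s - 7)/(3*s + 2)
[3] collapse the loop ([H1/(1+H1*H2)] forward, (H3+H4+H5) return), which is the overall transfer function T(s) = C(s)/R(s) in lowest terms

Therefore the answer is (3*s^3 + 5*s^2 - 4*s - 4)/(9*s^4 - 38*s^2 + 10*s + 24).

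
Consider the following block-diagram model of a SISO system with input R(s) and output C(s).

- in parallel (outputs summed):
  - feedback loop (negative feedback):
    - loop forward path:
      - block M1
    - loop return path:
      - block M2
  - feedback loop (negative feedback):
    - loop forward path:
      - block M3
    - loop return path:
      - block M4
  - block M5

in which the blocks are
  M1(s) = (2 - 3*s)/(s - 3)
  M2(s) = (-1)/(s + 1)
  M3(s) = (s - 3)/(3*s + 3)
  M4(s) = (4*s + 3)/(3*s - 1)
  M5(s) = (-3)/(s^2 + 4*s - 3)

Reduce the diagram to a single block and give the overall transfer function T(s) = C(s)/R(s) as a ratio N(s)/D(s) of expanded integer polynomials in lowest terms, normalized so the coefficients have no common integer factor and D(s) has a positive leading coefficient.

(1) close the feedback loop around M1, M2, giving (-3*s^2 - s + 2)/(s^2 + s - 5)
(2) reduce the feedback loop with forward M3 and return M4, giving (3*s^2 - 10*s + 3)/(13*s^2 - 3*s - 12)
(3) parallel reduction of [M1/(1+M1*M2)], [M3/(1+M3*M4)], M5, giving the overall T(s)

Therefore the answer is (-36*s^6 - 155*s^5 + 68*s^4 + 234*s^3 + 308*s^2 - 342*s - 63)/(13*s^6 + 62*s^5 - 79*s^4 - 347*s^3 + 312*s^2 + 231*s - 180).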